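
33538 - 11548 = 21990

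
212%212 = 0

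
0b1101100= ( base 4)1230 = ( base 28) 3O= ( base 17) 66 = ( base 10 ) 108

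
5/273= 5/273=0.02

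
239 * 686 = 163954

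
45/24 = 1  +  7/8   =  1.88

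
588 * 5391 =3169908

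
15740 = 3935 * 4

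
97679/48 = 2034 + 47/48 = 2034.98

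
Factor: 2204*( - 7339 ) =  - 2^2*19^1 * 29^1*41^1  *179^1 =- 16175156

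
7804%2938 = 1928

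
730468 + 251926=982394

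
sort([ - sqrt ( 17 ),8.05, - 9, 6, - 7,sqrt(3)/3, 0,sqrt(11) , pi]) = [ - 9, - 7, - sqrt( 17 ),0, sqrt( 3)/3, pi,sqrt(11),6,8.05 ] 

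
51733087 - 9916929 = 41816158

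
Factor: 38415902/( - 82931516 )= - 19207951/41465758 = - 2^ ( - 1)*7^2*391999^1*20732879^( - 1)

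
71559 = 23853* 3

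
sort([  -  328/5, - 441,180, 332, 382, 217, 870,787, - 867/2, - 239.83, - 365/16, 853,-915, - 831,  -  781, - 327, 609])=[-915, - 831, - 781, - 441, - 867/2, - 327, - 239.83,  -  328/5, - 365/16, 180,217,332, 382, 609,787, 853,870 ] 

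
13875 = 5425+8450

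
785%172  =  97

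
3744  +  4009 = 7753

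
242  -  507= - 265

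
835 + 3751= 4586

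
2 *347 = 694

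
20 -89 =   -  69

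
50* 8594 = 429700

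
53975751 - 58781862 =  - 4806111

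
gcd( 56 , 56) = 56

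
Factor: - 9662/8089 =-2^1*4831^1*8089^( - 1)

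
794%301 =192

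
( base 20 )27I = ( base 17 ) 356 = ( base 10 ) 958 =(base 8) 1676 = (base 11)7a1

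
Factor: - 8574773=-881^1*9733^1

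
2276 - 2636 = -360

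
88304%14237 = 2882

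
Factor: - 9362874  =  -2^1*3^1*53^1*29443^1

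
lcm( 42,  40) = 840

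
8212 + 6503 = 14715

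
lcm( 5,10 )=10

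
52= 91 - 39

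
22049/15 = 1469  +  14/15 = 1469.93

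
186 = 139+47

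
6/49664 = 3/24832 = 0.00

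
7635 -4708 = 2927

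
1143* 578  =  660654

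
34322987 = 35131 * 977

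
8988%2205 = 168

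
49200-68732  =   - 19532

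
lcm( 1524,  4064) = 12192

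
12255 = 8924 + 3331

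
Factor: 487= 487^1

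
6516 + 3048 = 9564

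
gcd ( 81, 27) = 27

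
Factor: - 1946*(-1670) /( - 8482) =-1624910/4241 = - 2^1*5^1*7^1*139^1 * 167^1*4241^( - 1 )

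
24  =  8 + 16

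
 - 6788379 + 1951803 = -4836576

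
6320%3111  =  98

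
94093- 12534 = 81559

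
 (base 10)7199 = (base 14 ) 28a3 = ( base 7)26663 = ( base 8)16037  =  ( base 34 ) 67P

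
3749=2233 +1516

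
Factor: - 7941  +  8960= 1019^1 = 1019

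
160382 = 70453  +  89929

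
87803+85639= 173442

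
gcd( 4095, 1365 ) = 1365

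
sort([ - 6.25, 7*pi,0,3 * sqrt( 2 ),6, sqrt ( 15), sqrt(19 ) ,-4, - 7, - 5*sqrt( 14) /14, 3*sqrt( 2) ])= [ - 7, -6.25, - 4, - 5*sqrt( 14 ) /14,0, sqrt( 15), 3*sqrt ( 2), 3*sqrt( 2 ),sqrt (19 ), 6, 7*pi]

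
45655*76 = 3469780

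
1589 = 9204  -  7615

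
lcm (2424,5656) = 16968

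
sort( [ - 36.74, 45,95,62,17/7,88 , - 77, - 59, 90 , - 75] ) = [ - 77,- 75, - 59,- 36.74 , 17/7,45,62, 88, 90,95] 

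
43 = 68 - 25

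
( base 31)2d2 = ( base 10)2327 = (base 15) A52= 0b100100010111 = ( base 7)6533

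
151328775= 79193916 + 72134859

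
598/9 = 66 + 4/9 = 66.44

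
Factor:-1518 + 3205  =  7^1*241^1 = 1687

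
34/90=17/45  =  0.38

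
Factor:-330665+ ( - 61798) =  - 3^2*43607^1 = - 392463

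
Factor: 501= 3^1*167^1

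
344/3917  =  344/3917 = 0.09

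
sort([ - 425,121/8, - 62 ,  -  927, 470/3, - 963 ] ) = [-963, - 927, - 425,  -  62, 121/8, 470/3 ]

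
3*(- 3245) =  - 9735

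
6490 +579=7069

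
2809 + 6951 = 9760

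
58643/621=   58643/621=94.43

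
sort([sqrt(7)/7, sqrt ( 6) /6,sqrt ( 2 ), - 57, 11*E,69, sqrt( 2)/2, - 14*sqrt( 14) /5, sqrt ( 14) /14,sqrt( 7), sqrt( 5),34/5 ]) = [-57, - 14*sqrt( 14 ) /5,sqrt (14) /14, sqrt( 7)/7, sqrt( 6 )/6,sqrt(2)/2, sqrt( 2 ), sqrt( 5 ), sqrt( 7), 34/5, 11*E , 69 ]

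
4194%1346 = 156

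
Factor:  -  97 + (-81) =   -  2^1*89^1 = -178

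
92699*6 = 556194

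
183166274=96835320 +86330954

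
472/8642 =236/4321 = 0.05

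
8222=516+7706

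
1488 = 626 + 862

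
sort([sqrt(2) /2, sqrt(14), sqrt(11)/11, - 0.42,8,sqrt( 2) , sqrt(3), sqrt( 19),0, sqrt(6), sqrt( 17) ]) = [ - 0.42,0, sqrt( 11 )/11 , sqrt(2)/2, sqrt( 2 ), sqrt(3), sqrt(6),sqrt( 14 ),sqrt( 17),sqrt( 19), 8] 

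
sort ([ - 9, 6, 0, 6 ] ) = [ - 9, 0,6, 6 ] 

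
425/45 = 85/9 = 9.44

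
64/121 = 64/121 = 0.53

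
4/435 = 4/435 = 0.01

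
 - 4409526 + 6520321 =2110795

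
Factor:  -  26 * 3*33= - 2574=- 2^1*3^2*11^1  *  13^1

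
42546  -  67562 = -25016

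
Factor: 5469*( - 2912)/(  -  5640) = 2^2*5^(-1 )*7^1*13^1*47^(-1)*1823^1  =  663572/235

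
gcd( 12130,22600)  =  10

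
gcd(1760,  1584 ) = 176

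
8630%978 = 806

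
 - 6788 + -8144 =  - 14932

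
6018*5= 30090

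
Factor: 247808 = 2^11*11^2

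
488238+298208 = 786446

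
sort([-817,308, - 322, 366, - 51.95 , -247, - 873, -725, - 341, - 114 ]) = [ - 873, - 817 , - 725,-341, - 322,-247, - 114, - 51.95, 308, 366] 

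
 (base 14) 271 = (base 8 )753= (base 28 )HF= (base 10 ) 491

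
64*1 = 64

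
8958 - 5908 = 3050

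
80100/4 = 20025 = 20025.00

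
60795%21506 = 17783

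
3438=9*382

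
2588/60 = 43 + 2/15  =  43.13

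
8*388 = 3104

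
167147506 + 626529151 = 793676657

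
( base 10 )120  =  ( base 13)93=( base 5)440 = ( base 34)3I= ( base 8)170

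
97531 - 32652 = 64879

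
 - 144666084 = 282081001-426747085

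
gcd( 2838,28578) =66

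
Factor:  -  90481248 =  - 2^5*3^2 *11^1 *13^4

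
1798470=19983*90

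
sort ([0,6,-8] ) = [-8, 0, 6] 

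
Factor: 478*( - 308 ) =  - 147224=- 2^3 *7^1*11^1*239^1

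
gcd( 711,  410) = 1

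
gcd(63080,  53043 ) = 1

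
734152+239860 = 974012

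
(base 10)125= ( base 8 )175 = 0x7D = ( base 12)a5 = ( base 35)3k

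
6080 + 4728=10808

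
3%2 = 1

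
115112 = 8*14389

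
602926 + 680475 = 1283401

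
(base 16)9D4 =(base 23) 4h9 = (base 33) 2A8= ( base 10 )2516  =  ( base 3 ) 10110012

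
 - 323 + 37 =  -286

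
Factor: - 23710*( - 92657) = 2196897470 = 2^1*5^1*2371^1*92657^1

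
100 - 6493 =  - 6393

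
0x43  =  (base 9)74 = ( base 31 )25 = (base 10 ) 67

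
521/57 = 9  +  8/57  =  9.14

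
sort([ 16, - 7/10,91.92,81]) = [ - 7/10, 16, 81,91.92 ]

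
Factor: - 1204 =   -  2^2*7^1*43^1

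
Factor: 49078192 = 2^4*73^1 * 42019^1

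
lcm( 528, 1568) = 51744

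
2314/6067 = 2314/6067  =  0.38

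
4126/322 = 12+131/161 =12.81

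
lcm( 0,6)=0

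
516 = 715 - 199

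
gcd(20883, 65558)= 1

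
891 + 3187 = 4078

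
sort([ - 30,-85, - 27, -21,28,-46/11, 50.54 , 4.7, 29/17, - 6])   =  [ - 85,-30, - 27, - 21,-6,-46/11,29/17, 4.7,28,50.54]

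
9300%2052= 1092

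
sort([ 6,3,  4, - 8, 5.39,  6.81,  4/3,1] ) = [- 8,1 , 4/3, 3,4, 5.39, 6, 6.81] 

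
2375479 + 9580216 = 11955695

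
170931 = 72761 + 98170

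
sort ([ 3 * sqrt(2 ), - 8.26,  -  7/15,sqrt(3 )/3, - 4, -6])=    [ - 8.26, - 6, - 4,-7/15, sqrt(3 )/3,3  *  sqrt(2 ) ]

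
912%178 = 22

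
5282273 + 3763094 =9045367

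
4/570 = 2/285=0.01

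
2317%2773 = 2317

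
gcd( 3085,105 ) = 5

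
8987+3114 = 12101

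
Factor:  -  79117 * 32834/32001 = -2597727578/32001 = -  2^1*3^( - 1)*61^1 * 1297^1 * 10667^ (-1) * 16417^1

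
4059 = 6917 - 2858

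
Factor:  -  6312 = -2^3*3^1*263^1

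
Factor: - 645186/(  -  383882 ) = 879/523 = 3^1*293^1*523^( - 1) 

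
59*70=4130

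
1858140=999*1860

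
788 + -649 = 139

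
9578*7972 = 76355816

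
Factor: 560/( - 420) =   -  2^2*3^( - 1)  =  -4/3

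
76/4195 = 76/4195 = 0.02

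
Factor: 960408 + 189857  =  5^1 * 379^1*607^1 = 1150265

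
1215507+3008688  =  4224195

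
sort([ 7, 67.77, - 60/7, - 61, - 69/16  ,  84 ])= [ - 61, - 60/7, - 69/16 , 7, 67.77,84 ] 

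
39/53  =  39/53=0.74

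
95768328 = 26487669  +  69280659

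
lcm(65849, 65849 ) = 65849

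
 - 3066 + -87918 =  - 90984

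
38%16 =6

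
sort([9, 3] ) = [3, 9 ]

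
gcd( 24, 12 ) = 12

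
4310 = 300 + 4010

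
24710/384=64+67/192 = 64.35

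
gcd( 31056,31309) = 1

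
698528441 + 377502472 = 1076030913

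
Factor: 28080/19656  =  10/7  =  2^1 * 5^1*7^( - 1)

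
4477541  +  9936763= 14414304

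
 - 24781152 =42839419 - 67620571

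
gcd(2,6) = 2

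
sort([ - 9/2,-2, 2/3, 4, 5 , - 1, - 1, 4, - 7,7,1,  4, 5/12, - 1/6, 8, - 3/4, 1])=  [ - 7,  -  9/2, - 2, - 1  ,-1, - 3/4,  -  1/6, 5/12, 2/3 , 1, 1,4,4, 4, 5, 7 , 8]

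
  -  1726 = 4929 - 6655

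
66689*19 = 1267091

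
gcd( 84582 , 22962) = 6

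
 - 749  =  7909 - 8658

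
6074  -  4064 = 2010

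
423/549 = 47/61 = 0.77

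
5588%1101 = 83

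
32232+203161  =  235393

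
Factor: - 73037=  - 73037^1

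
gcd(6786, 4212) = 234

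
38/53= 38/53 = 0.72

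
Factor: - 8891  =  -17^1 * 523^1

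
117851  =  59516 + 58335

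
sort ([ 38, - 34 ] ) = [ - 34 , 38]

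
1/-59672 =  - 1 + 59671/59672  =  -0.00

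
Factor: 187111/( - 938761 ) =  - 187111^1 * 938761^(  -  1 ) 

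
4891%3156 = 1735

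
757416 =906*836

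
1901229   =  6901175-4999946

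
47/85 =47/85 = 0.55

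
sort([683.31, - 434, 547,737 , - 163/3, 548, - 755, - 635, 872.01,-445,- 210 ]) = [ - 755, - 635 , - 445,-434, - 210,-163/3, 547,  548, 683.31, 737,  872.01 ]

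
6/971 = 6/971  =  0.01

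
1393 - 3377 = -1984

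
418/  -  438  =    -  209/219 = - 0.95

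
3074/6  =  512 +1/3 = 512.33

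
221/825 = 221/825 = 0.27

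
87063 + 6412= 93475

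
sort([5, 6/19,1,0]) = [ 0,6/19,1 , 5 ] 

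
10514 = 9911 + 603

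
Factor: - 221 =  - 13^1*17^1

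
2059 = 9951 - 7892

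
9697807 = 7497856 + 2199951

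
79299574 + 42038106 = 121337680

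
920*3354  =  3085680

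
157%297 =157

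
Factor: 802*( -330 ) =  - 264660= -2^2*3^1*5^1* 11^1*401^1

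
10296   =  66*156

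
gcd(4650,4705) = 5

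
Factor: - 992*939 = -2^5*3^1 * 31^1*313^1=- 931488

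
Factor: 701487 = 3^3 * 25981^1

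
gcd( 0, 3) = 3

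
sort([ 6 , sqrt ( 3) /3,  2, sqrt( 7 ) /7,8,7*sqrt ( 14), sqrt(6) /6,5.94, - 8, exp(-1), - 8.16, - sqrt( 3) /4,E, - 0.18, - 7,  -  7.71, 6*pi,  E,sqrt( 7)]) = [ - 8.16,-8,  -  7.71 ,  -  7,  -  sqrt(3) /4,  -  0.18, exp ( - 1),sqrt(7) /7, sqrt(6 )/6, sqrt( 3 )/3, 2,sqrt( 7),E,E, 5.94, 6, 8, 6*pi, 7*sqrt( 14) ] 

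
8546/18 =4273/9 = 474.78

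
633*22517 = 14253261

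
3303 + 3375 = 6678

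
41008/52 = 10252/13= 788.62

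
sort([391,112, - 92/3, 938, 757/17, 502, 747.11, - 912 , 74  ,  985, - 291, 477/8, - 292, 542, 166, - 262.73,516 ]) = [ - 912 , - 292,  -  291, - 262.73, -92/3,757/17,477/8, 74, 112, 166,391, 502, 516, 542,  747.11,  938, 985 ] 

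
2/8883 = 2/8883 = 0.00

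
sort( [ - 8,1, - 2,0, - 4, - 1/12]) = [  -  8, - 4, - 2, - 1/12,0, 1 ]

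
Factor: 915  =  3^1 * 5^1*61^1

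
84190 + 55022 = 139212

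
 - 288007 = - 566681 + 278674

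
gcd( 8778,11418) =66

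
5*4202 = 21010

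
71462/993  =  71462/993=   71.97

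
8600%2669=593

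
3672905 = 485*7573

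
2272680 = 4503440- 2230760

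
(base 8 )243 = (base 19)8B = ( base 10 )163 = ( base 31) 58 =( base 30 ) 5d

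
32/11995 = 32/11995 =0.00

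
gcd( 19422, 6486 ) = 6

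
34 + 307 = 341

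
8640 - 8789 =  - 149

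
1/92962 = 1/92962 = 0.00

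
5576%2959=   2617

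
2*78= 156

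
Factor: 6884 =2^2*1721^1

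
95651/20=95651/20 =4782.55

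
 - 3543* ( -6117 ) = 21672531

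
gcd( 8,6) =2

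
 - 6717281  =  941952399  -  948669680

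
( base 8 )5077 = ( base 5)40443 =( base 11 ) 1A75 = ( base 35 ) 24X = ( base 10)2623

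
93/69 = 1 + 8/23= 1.35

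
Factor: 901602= 2^1  *  3^2 * 13^1*3853^1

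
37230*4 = 148920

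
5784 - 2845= 2939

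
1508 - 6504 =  - 4996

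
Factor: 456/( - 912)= - 2^(  -  1) = - 1/2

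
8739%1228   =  143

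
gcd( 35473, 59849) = 1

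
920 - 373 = 547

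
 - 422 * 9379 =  - 3957938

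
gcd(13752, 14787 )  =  9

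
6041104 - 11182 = 6029922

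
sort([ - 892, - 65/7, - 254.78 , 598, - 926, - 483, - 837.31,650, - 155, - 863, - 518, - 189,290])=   [ - 926 ,-892, - 863, - 837.31, - 518,  -  483, - 254.78, - 189,  -  155, - 65/7, 290, 598,650 ]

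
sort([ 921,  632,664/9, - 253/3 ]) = [ - 253/3 , 664/9 , 632,  921]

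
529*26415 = 13973535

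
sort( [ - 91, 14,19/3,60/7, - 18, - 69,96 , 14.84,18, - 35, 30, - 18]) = [ - 91, - 69,-35 , - 18, - 18, 19/3, 60/7,14,14.84,18,30,96]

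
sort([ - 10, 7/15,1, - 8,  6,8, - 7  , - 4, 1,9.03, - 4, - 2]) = [ - 10, - 8, - 7, - 4 , - 4,-2, 7/15,1, 1, 6, 8,9.03]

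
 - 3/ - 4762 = 3/4762 = 0.00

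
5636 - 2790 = 2846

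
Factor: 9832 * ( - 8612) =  - 84673184 = - 2^5*1229^1*2153^1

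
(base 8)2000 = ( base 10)1024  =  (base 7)2662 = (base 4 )100000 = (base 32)100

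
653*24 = 15672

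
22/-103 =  - 22/103 =-0.21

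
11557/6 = 1926 + 1/6 = 1926.17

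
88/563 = 88/563 = 0.16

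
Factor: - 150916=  - 2^2*29^1 * 1301^1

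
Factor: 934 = 2^1*467^1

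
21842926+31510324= 53353250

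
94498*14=1322972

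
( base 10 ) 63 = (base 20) 33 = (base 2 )111111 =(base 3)2100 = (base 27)29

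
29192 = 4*7298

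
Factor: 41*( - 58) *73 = -173594 = -2^1*29^1*41^1*73^1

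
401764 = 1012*397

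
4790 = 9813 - 5023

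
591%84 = 3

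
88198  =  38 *2321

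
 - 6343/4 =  - 1586 + 1/4 = - 1585.75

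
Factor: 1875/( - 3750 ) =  - 2^(-1) = - 1/2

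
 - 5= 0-5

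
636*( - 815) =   -  518340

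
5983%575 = 233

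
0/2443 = 0 = 0.00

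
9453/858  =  3151/286 = 11.02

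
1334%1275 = 59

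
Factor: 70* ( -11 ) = - 2^1*5^1*7^1*11^1 = - 770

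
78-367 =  - 289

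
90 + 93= 183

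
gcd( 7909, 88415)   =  1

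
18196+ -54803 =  - 36607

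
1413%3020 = 1413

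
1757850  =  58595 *30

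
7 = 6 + 1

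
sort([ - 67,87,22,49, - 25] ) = [ - 67,-25, 22, 49,87] 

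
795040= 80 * 9938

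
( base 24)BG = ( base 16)118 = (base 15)13A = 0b100011000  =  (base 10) 280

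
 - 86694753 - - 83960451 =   -  2734302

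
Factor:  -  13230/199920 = - 2^ (  -  3)*3^2 * 17^(  -  1)=-9/136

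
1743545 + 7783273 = 9526818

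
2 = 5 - 3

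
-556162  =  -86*6467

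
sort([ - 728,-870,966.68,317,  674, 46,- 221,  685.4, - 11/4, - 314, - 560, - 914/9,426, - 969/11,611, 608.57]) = [ - 870, -728, - 560, - 314, - 221,  -  914/9, - 969/11, - 11/4, 46, 317, 426,608.57,  611,  674,685.4, 966.68]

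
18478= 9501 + 8977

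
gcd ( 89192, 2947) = 1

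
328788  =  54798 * 6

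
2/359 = 2/359 = 0.01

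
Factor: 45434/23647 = 2^1*13^(-1 )* 17^(  -  1)*107^ (  -  1) *22717^1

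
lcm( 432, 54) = 432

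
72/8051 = 72/8051 = 0.01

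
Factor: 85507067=157^1*544631^1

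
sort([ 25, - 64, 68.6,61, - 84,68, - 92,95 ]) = [ - 92, - 84,- 64, 25,61, 68, 68.6, 95 ]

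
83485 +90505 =173990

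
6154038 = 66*93243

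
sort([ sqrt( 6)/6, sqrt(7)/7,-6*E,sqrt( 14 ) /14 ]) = [ -6*E,sqrt( 14)/14,sqrt(7)/7 , sqrt (6 )/6]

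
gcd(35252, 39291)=7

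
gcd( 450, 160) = 10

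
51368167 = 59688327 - 8320160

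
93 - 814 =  - 721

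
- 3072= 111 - 3183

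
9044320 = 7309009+1735311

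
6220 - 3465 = 2755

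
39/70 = 39/70  =  0.56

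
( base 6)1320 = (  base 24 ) E0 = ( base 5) 2321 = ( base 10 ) 336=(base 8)520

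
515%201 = 113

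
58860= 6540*9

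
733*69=50577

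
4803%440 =403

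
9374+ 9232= 18606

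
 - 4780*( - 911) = 4354580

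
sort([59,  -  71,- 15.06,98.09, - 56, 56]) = [ - 71,-56,-15.06, 56,59,98.09]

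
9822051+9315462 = 19137513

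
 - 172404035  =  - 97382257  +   - 75021778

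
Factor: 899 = 29^1*31^1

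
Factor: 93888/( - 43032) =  - 24/11 = - 2^3*3^1*11^( - 1)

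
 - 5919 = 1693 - 7612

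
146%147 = 146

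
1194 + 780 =1974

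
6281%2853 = 575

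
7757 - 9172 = -1415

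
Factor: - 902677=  - 902677^1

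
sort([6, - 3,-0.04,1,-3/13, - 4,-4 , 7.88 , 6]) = [-4,-4 , - 3,-3/13, - 0.04, 1,6,  6,  7.88 ]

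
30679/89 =30679/89 = 344.71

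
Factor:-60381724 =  - 2^2*13^1*97^1*11971^1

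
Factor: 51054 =2^1*3^1*67^1*127^1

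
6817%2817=1183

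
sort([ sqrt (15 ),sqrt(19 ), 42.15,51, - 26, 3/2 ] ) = [ - 26 , 3/2,sqrt( 15),sqrt( 19 ), 42.15, 51 ]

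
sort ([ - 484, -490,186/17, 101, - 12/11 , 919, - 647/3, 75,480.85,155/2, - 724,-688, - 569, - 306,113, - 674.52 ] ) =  [  -  724 , - 688,-674.52 , - 569, - 490,  -  484, - 306,  -  647/3, - 12/11, 186/17,75, 155/2,101, 113, 480.85,919] 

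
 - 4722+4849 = 127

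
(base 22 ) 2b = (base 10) 55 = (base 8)67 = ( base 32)1N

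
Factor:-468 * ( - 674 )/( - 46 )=-157716/23 = -2^2 *3^2*13^1*23^(-1 )*337^1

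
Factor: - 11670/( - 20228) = 2^( - 1)*3^1*5^1*13^( - 1 ) = 15/26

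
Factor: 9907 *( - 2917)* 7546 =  - 2^1*7^3*11^1 * 2917^1* 9907^1 = - 218069733574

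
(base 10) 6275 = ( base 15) 1cd5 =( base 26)979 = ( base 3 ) 22121102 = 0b1100010000011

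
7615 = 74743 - 67128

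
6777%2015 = 732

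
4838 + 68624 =73462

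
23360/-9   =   - 2596 + 4/9 = - 2595.56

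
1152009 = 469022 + 682987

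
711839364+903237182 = 1615076546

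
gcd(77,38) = 1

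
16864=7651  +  9213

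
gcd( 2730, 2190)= 30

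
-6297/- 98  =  6297/98 = 64.26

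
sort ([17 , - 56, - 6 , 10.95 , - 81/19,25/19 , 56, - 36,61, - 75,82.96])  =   [ - 75, - 56, - 36, - 6, - 81/19, 25/19 , 10.95,17,56, 61,82.96 ] 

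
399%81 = 75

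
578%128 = 66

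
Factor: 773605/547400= 961/680 = 2^( - 3)  *5^( - 1) * 17^( - 1)*31^2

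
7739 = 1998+5741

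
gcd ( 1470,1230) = 30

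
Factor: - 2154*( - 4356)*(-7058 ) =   -  66223971792 = -2^4 *3^3*11^2*359^1*3529^1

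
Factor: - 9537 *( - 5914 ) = 56401818 = 2^1*3^1*11^1*17^2*2957^1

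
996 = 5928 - 4932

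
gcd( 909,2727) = 909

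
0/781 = 0 = 0.00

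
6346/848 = 7 + 205/424 = 7.48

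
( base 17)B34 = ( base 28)43E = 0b110010100010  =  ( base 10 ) 3234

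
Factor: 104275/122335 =485/569 =5^1*97^1*569^( - 1) 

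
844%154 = 74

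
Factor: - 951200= - 2^5*5^2*29^1*41^1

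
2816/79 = 35+51/79=   35.65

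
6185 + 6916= 13101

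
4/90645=4/90645 = 0.00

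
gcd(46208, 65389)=1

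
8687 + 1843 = 10530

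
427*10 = 4270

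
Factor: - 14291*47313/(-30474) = 2^( - 1 )*7^1*31^1*461^1*751^1*1693^( - 1)=75127787/3386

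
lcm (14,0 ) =0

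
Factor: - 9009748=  -2^2 * 11^1  *97^1*2111^1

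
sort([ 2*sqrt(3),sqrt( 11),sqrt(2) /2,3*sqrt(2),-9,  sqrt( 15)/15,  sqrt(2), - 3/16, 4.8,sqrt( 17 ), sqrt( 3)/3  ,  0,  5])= [ - 9,-3/16,0, sqrt(15 ) /15, sqrt(3 )/3 , sqrt(2)/2,sqrt( 2),sqrt(11 ),2*sqrt(3),sqrt(17 ),  3*sqrt(2), 4.8,5] 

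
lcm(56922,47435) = 284610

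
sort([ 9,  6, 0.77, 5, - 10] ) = [- 10, 0.77, 5, 6,  9]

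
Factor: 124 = 2^2*31^1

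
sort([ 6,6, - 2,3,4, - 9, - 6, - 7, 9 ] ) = [-9, - 7, - 6, - 2, 3, 4,6, 6,9]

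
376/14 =26 + 6/7 = 26.86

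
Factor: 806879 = 233^1*3463^1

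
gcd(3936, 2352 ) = 48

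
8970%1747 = 235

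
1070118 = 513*2086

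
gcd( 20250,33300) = 450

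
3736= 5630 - 1894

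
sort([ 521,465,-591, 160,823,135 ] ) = [-591,135,160,465,521,823]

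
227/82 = 2 + 63/82 = 2.77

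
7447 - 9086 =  - 1639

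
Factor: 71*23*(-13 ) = - 21229=- 13^1*23^1*71^1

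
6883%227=73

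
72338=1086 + 71252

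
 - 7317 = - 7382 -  - 65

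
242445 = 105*2309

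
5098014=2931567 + 2166447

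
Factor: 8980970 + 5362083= 17^1*23^1*36683^1 = 14343053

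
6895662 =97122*71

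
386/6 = 193/3= 64.33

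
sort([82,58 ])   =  [ 58, 82 ]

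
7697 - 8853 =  - 1156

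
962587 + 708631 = 1671218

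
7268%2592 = 2084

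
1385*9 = 12465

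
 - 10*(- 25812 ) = 258120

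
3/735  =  1/245=0.00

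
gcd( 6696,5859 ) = 837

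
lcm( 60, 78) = 780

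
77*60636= 4668972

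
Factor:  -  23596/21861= -68/63 = -2^2*3^( - 2 )*7^(-1)*17^1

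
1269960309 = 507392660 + 762567649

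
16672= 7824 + 8848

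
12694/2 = 6347 = 6347.00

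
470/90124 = 235/45062   =  0.01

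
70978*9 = 638802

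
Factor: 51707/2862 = 2^( - 1) * 3^( - 3 ) * 29^1*53^( - 1)*1783^1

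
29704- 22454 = 7250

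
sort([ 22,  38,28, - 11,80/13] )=[ - 11, 80/13, 22,28,38]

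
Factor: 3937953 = 3^1 * 53^1*24767^1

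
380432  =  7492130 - 7111698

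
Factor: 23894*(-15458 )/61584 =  - 92338363/15396 = - 2^( - 2) *3^( - 1)*  13^1 * 59^1*131^1*919^1*1283^ ( - 1)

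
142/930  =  71/465 = 0.15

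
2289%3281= 2289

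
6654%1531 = 530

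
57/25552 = 57/25552  =  0.00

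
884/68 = 13=13.00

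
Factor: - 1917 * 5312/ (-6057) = 1131456/673 = 2^6*3^1 *71^1*83^1*673^( - 1)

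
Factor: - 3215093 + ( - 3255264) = -6470357 = -103^1*62819^1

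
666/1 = 666 = 666.00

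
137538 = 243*566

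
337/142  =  2 + 53/142=2.37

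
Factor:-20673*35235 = -3^7*5^1*29^1*2297^1 = - 728413155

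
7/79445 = 7/79445 =0.00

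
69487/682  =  101 +55/62 = 101.89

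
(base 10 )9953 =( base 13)46b8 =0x26e1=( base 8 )23341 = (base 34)8KP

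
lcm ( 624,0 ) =0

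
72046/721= 99 + 667/721  =  99.93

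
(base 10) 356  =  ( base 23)fb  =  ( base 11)2a4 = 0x164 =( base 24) ek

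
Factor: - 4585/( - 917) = 5^1 = 5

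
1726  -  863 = 863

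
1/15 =1/15 = 0.07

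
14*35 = 490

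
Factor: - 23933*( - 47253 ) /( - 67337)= - 1130906049/67337 = - 3^1*7^1 * 13^1*17^( - 2)*19^1 * 233^(  -  1 )*263^1*829^1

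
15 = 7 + 8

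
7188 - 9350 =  - 2162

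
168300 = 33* 5100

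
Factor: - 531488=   -  2^5*17^1*977^1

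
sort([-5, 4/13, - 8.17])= [ - 8.17, - 5,4/13]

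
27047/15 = 27047/15 = 1803.13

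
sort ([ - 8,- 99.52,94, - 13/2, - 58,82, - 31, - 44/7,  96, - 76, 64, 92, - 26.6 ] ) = [- 99.52,  -  76,- 58, - 31,  -  26.6, - 8, - 13/2,- 44/7 , 64,82,92  ,  94 , 96 ] 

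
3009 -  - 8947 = 11956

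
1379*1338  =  1845102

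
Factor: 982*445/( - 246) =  - 3^( - 1) *5^1 * 41^(  -  1)*89^1*491^1 = - 218495/123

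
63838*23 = 1468274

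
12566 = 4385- - 8181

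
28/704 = 7/176 = 0.04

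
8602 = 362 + 8240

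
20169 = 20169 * 1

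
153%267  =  153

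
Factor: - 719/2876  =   - 2^( - 2) = - 1/4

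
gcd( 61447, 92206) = 1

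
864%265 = 69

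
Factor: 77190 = 2^1*3^1*5^1*31^1*83^1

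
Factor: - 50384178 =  - 2^1*3^2*13^1*215317^1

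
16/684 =4/171 = 0.02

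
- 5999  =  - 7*857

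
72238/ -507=-72238/507= - 142.48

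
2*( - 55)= -110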